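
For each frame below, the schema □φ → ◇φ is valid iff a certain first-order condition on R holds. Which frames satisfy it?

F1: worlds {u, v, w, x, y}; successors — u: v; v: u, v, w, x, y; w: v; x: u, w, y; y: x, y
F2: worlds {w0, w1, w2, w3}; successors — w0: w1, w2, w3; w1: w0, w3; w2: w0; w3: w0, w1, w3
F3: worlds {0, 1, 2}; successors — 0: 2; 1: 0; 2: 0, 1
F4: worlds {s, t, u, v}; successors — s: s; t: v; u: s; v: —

This is the axiom for seriality; its first-order frame correspondent is ∀x ∃y Rxy.
F1: ✓.
F2: ✓.
F3: ✓.
F4: fails — world v has no successor.
Valid on: F1, F2, F3.

F1, F2, F3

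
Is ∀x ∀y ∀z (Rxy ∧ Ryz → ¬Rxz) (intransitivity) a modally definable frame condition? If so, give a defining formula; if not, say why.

Not modally definable

If a class were modally definable it would be closed under surjective bounded morphisms (Goldblatt–Thomason).
The 7-cycle (worlds a,b,c,d,e,f,g with a→b→c→d→e→f→g→a) is intransitive. Mapping every world to a single reflexive point • is a surjective bounded morphism; the reflexive point is not intransitive (R••∧R•• but R••).
So no modal formula (or set of formulas) defines exactly the intransitive frames.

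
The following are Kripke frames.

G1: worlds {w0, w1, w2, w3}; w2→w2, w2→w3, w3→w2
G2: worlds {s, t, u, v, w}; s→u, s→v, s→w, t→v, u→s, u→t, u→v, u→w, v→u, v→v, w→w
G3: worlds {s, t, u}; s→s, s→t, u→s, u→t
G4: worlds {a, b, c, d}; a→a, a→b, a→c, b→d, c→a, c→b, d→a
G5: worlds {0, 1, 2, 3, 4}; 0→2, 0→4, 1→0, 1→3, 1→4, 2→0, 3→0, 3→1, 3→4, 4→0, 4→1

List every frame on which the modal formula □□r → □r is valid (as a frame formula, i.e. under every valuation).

The schema corresponds to density: ∀x ∀y (Rxy → ∃z (Rxz ∧ Rzy)).
G1: holds.
G2: fails — Rut but no z with Ruz and Rzt.
G3: holds.
G4: fails — Rbd but no z with Rbz and Rzd.
G5: fails — R02 but no z with R0z and Rz2.
Valid on: G1, G3.

G1, G3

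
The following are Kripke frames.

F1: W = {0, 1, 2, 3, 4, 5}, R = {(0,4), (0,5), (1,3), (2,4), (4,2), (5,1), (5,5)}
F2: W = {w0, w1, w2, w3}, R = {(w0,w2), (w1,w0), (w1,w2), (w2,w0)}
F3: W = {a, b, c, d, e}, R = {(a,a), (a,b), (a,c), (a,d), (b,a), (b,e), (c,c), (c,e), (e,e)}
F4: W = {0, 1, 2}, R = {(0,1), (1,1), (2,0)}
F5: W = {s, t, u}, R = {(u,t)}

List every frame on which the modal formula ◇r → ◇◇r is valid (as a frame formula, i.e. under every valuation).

F3

Frame correspondent (Sahlqvist): ∀x ∀y (xRy → ∃w (y = w ∧ xR²w)) — i.e. a generalized confluence (Geach) condition.
F1: fails — 0R4 but no w with 4=w and 0R²w.
F2: fails — w0Rw2 but no w with w2=w and w0R²w.
F3: ✓.
F4: fails — 2R0 but no w with 0=w and 2R²w.
F5: fails — uRt but no w with t=w and uR²w.
Valid on: F3.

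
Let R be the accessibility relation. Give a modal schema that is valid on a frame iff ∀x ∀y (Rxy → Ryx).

r → □◇r

This is symmetry; the standard corresponding axiom is B: r → □◇r.
Suppose r→□◇r is valid. Take Rxy and set V(r)={x}. Then r at x, so □◇r at x, so ◇r at y, so some z with Ryz has r; z=x, i.e. Ryx.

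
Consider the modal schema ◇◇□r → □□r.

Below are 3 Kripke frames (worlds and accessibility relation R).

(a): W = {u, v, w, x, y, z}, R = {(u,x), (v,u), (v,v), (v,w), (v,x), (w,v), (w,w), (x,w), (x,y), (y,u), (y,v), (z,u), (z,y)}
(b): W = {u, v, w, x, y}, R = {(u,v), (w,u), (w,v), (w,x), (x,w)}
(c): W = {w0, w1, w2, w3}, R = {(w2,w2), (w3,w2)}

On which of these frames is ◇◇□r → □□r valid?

The schema corresponds to a generalized confluence (Geach) condition: ∀x ∀y ∀z ((xR²y ∧ xR²z) → ∃w (yRw ∧ z = w)).
(a): fails — uR²w, uR²y but no t with wRt and y=t.
(b): fails — wR²v, wR²v but no t with vRt and v=t.
(c): condition met.
Valid on: (c).

(c)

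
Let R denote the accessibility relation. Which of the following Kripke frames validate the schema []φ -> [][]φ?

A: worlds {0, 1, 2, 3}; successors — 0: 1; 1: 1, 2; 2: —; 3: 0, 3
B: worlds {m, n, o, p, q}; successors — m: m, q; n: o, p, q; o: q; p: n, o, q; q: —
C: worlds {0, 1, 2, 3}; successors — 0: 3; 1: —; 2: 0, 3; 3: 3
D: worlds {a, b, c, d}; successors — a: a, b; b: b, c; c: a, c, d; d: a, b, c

The schema corresponds to transitivity: forall x forall y forall z (Rxy & Ryz -> Rxz).
A: fails — R01 and R12 but not R02.
B: fails — Rpn and Rnp but not Rpp.
C: ✓.
D: fails — Rbc and Rcd but not Rbd.
Valid on: C.

C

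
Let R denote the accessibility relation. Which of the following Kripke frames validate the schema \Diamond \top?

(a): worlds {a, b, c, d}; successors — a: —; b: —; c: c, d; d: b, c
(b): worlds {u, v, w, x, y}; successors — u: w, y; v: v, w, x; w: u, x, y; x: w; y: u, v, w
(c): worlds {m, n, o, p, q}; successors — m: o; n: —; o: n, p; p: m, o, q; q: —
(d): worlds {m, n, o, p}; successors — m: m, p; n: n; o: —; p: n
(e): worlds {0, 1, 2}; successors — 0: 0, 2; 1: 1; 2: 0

(b), (e)

The schema corresponds to seriality: \forall x \exists y Rxy.
(a): fails — world a has no successor.
(b): condition met.
(c): fails — world n has no successor.
(d): fails — world o has no successor.
(e): condition met.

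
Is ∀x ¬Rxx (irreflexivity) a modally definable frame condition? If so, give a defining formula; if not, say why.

Any modally definable frame class is closed under surjective bounded morphisms.
The 4-cycle (worlds w0,w1,w2,w3 with w0→w1→w2→w3→w0) is irreflexive, and the map sending every world to a single reflexive point • is a surjective bounded morphism (forth: every edge maps to (•,•); back: every world has a successor). So any modal formula valid on the 4-cycle is also valid on the reflexive point, which is not irreflexive.
Hence irreflexivity is not modally definable.

No — not modally definable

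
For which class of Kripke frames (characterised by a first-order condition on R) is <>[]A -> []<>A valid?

convergence: forall x forall y forall z (Rxy & Rxz -> exists w (Ryw & Rzw))

Suppose ◇□A→□◇A is valid. Take Rxy, Rxz and set V(A)={w : Ryw}. Then □A at y so ◇□A at x, so □◇A at x, so ◇A at z, giving w with Rzw and Ryw.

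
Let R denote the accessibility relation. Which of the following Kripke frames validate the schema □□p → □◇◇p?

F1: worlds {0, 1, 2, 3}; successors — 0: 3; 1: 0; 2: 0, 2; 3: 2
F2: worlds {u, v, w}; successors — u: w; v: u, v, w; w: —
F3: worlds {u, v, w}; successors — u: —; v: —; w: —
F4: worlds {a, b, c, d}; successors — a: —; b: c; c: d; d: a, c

F3

Frame correspondent (Sahlqvist): ∀x ∀z (xRz → ∃w (xR²w ∧ zR²w)) — i.e. a generalized confluence (Geach) condition.
F1: fails — 1R0 but no w with 1R²w and 0R²w.
F2: fails — uRw but no t with uR²t and wR²t.
F3: condition met.
F4: fails — bRc but no w with bR²w and cR²w.
Valid on: F3.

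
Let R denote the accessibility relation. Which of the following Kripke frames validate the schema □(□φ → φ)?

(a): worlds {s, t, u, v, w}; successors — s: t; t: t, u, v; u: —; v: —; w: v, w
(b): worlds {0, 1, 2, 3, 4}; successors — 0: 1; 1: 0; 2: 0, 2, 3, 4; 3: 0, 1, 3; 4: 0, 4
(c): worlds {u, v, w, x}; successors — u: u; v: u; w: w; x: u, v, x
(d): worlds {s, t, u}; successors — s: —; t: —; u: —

(d)

The schema corresponds to shift-reflexivity: ∀x ∀y (Rxy → Ryy).
(a): fails — Rtv but not Rvv.
(b): fails — R10 but not R00.
(c): fails — Rxv but not Rvv.
(d): ✓.
Valid on: (d).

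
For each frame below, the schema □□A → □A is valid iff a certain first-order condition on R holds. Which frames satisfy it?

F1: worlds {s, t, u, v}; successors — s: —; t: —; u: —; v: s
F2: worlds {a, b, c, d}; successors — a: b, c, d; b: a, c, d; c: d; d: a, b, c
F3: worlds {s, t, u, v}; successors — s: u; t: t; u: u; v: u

This is the axiom for density; its first-order frame correspondent is ∀x ∀y (Rxy → ∃z (Rxz ∧ Rzy)).
F1: fails — Rvs but no z with Rvz and Rzs.
F2: fails — Rcd but no z with Rcz and Rzd.
F3: holds.
Valid on: F3.

F3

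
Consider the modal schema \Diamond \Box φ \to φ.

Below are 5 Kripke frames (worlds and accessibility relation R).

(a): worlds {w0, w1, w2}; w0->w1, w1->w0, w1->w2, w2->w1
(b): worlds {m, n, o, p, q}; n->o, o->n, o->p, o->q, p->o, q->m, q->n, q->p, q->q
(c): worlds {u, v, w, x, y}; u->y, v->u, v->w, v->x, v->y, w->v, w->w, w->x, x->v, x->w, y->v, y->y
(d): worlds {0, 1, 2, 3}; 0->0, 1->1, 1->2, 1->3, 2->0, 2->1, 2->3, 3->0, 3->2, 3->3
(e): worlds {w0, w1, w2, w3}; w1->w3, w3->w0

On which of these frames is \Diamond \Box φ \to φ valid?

(a)

The schema corresponds to symmetry: \forall x \forall y (Rxy \to Ryx).
(a): ✓.
(b): fails — Rqp but not Rpq.
(c): fails — Rvu but not Ruv.
(d): fails — R20 but not R02.
(e): fails — Rw1w3 but not Rw3w1.
Valid on: (a).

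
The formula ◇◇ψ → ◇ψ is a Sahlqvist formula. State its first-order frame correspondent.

transitivity

This is frame-equivalent to □ψ → □□ψ (substitute ¬ψ for ψ and contrapose).
Suppose □ψ→□□ψ is valid. Take Rxy, Ryz and set V(ψ)={w : Rxw}. Then □ψ at x, so □□ψ at x, so □ψ at y, so ψ at z, i.e. Rxz.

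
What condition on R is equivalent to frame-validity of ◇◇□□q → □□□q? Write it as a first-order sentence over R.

∀x ∀y ∀z ((xR²y ∧ xR³z) → ∃w (yR²w ∧ z = w))

This is a Sahlqvist (Geach-type) schema ◇^2□^2q → □^3◇^0q.
Minimal-valuation argument: fix x; take any y with xR^2y and any z with xR^3z. Set V(q) to the set of worlds R-reachable from y in exactly 2 steps. Then □^2q holds at y, so the antecedent holds at x; validity forces ◇^0q at z, giving a w with zR^0w and yR^2w.
First-order correspondent: ∀x ∀y ∀z ((xR²y ∧ xR³z) → ∃w (yR²w ∧ z = w)).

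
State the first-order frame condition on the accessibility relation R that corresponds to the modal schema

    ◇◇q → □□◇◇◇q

This is a Sahlqvist (Geach-type) schema ◇^2□^0q → □^2◇^3q.
Minimal-valuation argument: fix x; take any y with xR^2y and any z with xR^2z. Set V(q) to the set of worlds R-reachable from y in exactly 0 steps. Then □^0q holds at y, so the antecedent holds at x; validity forces ◇^3q at z, giving a w with zR^3w and yR^0w.
First-order correspondent: ∀x ∀y ∀z ((xR²y ∧ xR²z) → ∃w (y = w ∧ zR³w)).

∀x ∀y ∀z ((xR²y ∧ xR²z) → ∃w (y = w ∧ zR³w))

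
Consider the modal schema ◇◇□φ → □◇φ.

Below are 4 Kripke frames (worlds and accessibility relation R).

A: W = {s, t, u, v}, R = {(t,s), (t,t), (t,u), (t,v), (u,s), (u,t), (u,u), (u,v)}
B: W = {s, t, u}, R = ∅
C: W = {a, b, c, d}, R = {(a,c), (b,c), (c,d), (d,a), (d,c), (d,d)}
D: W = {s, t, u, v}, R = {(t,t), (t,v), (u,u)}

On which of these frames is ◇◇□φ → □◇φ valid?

This is the axiom for a generalized confluence (Geach) condition; its first-order frame correspondent is ∀x ∀y ∀z ((xR²y ∧ xRz) → ∃w (yRw ∧ zRw)).
A: fails — tR²s, tRs but no w with sRw and sRw.
B: condition met.
C: fails — dR²a, dRc but no w with aRw and cRw.
D: fails — tR²t, tRv but no w with tRw and vRw.

B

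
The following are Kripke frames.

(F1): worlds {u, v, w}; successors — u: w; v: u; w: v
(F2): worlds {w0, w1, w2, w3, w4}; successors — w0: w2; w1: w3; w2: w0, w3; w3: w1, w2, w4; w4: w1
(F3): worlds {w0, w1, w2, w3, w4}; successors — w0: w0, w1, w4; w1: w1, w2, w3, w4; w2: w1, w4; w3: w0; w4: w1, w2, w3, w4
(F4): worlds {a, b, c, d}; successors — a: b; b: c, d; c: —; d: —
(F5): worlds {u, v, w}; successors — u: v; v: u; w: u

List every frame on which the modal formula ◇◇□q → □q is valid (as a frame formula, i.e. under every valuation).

Frame correspondent (Sahlqvist): ∀x ∀y ∀z ((xR²y ∧ xRz) → ∃w (yRw ∧ z = w)) — i.e. a generalized confluence (Geach) condition.
(F1): fails — uR²v, uRw but no t with vRt and w=t.
(F2): fails — w1R²w4, w1Rw3 but no w with w4Rw and w3=w.
(F3): fails — w0R²w1, w0Rw0 but no w with w1Rw and w0=w.
(F4): fails — aR²c, aRb but no w with cRw and b=w.
(F5): condition met.
Valid on: (F5).

(F5)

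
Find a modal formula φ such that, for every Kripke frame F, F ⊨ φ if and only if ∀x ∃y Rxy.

The condition is seriality. The D schema □s → ◇s defines it.
Suppose □s→◇s is valid. At any x set V(s)=W. Then □s at x, so ◇s at x, so x has a successor.

□s → ◇s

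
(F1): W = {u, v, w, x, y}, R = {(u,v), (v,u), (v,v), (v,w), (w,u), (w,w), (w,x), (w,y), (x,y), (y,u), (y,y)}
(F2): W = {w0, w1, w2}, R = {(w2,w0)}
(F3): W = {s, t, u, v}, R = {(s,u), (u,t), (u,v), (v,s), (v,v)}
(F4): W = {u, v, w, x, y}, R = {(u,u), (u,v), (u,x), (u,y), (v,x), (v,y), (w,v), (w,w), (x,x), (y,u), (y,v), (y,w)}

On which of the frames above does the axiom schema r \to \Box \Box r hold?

(F2)

The schema corresponds to a generalized confluence (Geach) condition: \forall x \forall z (x R^2 z \to \exists w (x = w \wedge z = w)).
(F1): fails — uR²v but u ≠ v.
(F2): ✓.
(F3): fails — sR²t but s ≠ t.
(F4): fails — uR²v but u ≠ v.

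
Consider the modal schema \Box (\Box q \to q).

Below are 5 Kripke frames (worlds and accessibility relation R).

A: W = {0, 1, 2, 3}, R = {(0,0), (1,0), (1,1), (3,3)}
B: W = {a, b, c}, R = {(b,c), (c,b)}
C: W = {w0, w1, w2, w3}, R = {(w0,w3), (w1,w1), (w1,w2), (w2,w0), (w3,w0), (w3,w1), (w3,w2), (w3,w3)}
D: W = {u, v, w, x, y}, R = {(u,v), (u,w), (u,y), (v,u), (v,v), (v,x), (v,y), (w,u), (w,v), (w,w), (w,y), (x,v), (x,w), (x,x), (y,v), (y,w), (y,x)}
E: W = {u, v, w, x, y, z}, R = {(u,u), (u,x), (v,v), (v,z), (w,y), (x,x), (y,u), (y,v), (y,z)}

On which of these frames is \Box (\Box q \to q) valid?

A

The schema corresponds to shift-reflexivity: \forall x \forall y (Rxy \to Ryy).
A: ✓.
B: fails — Rbc but not Rcc.
C: fails — Rw1w2 but not Rw2w2.
D: fails — Rwu but not Ruu.
E: fails — Rvz but not Rzz.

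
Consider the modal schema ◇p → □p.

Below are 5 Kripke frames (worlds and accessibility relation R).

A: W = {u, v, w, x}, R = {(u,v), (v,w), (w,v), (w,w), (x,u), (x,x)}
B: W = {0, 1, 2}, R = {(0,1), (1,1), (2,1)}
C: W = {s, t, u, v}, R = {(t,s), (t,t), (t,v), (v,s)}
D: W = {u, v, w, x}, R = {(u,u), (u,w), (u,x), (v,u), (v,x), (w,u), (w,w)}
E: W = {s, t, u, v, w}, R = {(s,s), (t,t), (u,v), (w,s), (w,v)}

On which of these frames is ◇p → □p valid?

B

Frame correspondent (Sahlqvist): ∀x ∀y ∀z (Rxy ∧ Rxz → y = z) — i.e. partial functionality.
A: fails — w sees both v and w.
B: condition met.
C: fails — t sees both s and t.
D: fails — u sees both u and w.
E: fails — w sees both s and v.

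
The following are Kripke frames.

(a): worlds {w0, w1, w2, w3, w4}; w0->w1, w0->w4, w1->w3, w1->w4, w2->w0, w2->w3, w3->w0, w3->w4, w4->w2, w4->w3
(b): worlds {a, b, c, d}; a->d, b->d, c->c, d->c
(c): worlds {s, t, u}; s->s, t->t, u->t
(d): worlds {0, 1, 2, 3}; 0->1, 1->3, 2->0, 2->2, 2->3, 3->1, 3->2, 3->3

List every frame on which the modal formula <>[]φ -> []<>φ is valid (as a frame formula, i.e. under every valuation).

This is the axiom for convergence; its first-order frame correspondent is forall x forall y forall z (Rxy & Rxz -> exists w (Ryw & Rzw)).
(a): fails — Rw1w3 and Rw1w4 but w3 and w4 have no common successor.
(b): condition met.
(c): condition met.
(d): fails — R20 and R22 but 0 and 2 have no common successor.

(b), (c)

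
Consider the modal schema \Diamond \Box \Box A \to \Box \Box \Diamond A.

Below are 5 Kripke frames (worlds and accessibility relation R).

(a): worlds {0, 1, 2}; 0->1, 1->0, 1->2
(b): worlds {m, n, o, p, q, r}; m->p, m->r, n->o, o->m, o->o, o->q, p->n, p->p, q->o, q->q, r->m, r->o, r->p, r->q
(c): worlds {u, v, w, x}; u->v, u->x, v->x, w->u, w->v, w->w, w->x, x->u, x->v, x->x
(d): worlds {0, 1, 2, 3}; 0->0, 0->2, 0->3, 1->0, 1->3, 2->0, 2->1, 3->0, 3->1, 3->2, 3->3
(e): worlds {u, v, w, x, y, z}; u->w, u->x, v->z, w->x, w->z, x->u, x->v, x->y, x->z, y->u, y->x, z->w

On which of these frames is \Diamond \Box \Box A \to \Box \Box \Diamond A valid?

(c), (d)

The schema corresponds to a generalized confluence (Geach) condition: \forall x \forall y \forall z ((xRy \wedge x R^2 z) \to \exists w (y R^2 w \wedge zRw)).
(a): fails — 0R1, 0R²2 but no w with 1R²w and 2Rw.
(b): fails — oRq, oR²m but no w with qR²w and mRw.
(c): ✓.
(d): ✓.
(e): fails — wRz, wR²z but no t with zR²t and zRt.
Valid on: (c), (d).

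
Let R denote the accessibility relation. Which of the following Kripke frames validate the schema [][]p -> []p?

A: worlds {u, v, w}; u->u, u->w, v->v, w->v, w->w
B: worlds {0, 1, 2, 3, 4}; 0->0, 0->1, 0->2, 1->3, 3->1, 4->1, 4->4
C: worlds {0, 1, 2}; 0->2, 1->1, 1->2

The schema corresponds to density: forall x forall y (Rxy -> exists z (Rxz & Rzy)).
A: condition met.
B: fails — R31 but no z with R3z and Rz1.
C: fails — R02 but no z with R0z and Rz2.
Valid on: A.

A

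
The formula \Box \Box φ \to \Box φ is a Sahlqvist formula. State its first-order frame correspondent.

density: \forall x \forall y (Rxy \to \exists z (Rxz \wedge Rzy))

Suppose □□φ→□φ is valid. Take Rxy and set V(φ)={w : xR²w}. Then □□φ at x, so □φ at x, so φ at y, i.e. ∃z(Rxz∧Rzy).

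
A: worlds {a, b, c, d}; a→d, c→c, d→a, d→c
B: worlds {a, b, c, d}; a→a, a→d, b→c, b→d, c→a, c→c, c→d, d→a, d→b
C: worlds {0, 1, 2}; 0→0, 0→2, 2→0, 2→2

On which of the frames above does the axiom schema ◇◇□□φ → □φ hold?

C

The schema corresponds to a generalized confluence (Geach) condition: ∀x ∀y ∀z ((xR²y ∧ xRz) → ∃w (yR²w ∧ z = w)).
A: fails — aR²a, aRd but no w with aR²w and d=w.
B: fails — bR²a, bRc but no w with aR²w and c=w.
C: ✓.
Valid on: C.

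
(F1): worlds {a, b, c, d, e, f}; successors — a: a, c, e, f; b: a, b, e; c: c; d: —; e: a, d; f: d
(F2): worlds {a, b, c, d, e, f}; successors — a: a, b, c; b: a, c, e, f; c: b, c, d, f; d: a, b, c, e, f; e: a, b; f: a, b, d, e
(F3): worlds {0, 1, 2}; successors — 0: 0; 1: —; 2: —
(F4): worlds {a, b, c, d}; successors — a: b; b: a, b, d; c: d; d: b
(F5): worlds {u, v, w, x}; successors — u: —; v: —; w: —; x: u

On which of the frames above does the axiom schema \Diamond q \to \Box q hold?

Frame correspondent (Sahlqvist): \forall x \forall y \forall z (Rxy \wedge Rxz \to y = z) — i.e. partial functionality.
(F1): fails — a sees both a and c.
(F2): fails — a sees both a and b.
(F3): holds.
(F4): fails — b sees both a and b.
(F5): holds.

(F3), (F5)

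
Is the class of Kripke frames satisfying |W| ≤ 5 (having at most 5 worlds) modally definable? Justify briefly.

No

If a class were modally definable it would be closed under disjoint unions (Goldblatt–Thomason).
Any modal formula valid on each of 6 disjoint one-world frames is valid on their disjoint union (validity is preserved under disjoint unions). Each one-world frame has |W|=1≤5, but the union has |W|=6.
So the class is not modally definable.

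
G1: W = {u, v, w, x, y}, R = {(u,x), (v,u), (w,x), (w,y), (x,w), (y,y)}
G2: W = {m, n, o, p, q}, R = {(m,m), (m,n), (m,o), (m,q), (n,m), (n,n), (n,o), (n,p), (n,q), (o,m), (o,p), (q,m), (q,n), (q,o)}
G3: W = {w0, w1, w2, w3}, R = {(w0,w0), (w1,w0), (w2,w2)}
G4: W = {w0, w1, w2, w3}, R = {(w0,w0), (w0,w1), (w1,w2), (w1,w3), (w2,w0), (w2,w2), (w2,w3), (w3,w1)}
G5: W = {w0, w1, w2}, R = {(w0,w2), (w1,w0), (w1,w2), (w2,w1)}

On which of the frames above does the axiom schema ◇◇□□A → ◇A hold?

G3

Frame correspondent (Sahlqvist): ∀x ∀y (xR²y → ∃w (yR²w ∧ xRw)) — i.e. a generalized confluence (Geach) condition.
G1: fails — uR²w but no t with wR²t and uRt.
G2: fails — mR²p but no w with pR²w and mRw.
G3: condition met.
G4: fails — w0R²w3 but no w with w3R²w and w0Rw.
G5: fails — w2R²w2 but no w with w2R²w and w2Rw.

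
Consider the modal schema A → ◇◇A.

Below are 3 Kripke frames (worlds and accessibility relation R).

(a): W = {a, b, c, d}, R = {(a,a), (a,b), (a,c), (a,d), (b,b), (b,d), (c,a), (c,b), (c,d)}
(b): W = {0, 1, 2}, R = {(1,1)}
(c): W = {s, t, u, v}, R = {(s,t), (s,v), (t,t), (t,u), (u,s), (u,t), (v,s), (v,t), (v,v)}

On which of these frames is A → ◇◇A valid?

Frame correspondent (Sahlqvist): ∀x ∃w (x = w ∧ xR²w) — i.e. a generalized confluence (Geach) condition.
(a): fails — at d but no w with d=w and dR²w.
(b): fails — at 0 but no w with 0=w and 0R²w.
(c): ✓.

(c)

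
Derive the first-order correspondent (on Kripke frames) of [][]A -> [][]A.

This is a Sahlqvist (Geach-type) schema ◇^0□^2A → □^2◇^0A.
Minimal-valuation argument: fix x; take any y with xR^0y and any z with xR^2z. Set V(A) to the set of worlds R-reachable from y in exactly 2 steps. Then □^2A holds at y, so the antecedent holds at x; validity forces ◇^0A at z, giving a w with zR^0w and yR^2w.
First-order correspondent: forall x forall z (x R^2 z -> exists w (x R^2 w & z = w)).

forall x forall z (x R^2 z -> exists w (x R^2 w & z = w))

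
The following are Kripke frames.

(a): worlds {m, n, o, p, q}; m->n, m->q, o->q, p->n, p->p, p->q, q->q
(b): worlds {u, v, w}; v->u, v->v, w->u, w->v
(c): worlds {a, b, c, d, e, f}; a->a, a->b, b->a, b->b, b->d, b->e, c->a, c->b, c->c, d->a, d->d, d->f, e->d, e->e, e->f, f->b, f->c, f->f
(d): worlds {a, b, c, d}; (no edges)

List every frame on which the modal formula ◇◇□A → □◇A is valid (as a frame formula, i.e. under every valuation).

(d)

Frame correspondent (Sahlqvist): ∀x ∀y ∀z ((xR²y ∧ xRz) → ∃w (yRw ∧ zRw)) — i.e. a generalized confluence (Geach) condition.
(a): fails — mR²q, mRn but no w with qRw and nRw.
(b): fails — vR²u, vRu but no t with uRt and uRt.
(c): fails — aR²e, aRa but no w with eRw and aRw.
(d): satisfies the condition.
Valid on: (d).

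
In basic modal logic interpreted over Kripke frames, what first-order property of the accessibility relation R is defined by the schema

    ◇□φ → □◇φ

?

Convergence

This schema is the .2 axiom.
Its frame correspondent is convergence — ∀x ∀y ∀z (Rxy ∧ Rxz → ∃w (Ryw ∧ Rzw)).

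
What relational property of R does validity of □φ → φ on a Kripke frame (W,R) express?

Reflexivity

This is the T axiom.
Its frame correspondent is reflexivity — ∀x Rxx.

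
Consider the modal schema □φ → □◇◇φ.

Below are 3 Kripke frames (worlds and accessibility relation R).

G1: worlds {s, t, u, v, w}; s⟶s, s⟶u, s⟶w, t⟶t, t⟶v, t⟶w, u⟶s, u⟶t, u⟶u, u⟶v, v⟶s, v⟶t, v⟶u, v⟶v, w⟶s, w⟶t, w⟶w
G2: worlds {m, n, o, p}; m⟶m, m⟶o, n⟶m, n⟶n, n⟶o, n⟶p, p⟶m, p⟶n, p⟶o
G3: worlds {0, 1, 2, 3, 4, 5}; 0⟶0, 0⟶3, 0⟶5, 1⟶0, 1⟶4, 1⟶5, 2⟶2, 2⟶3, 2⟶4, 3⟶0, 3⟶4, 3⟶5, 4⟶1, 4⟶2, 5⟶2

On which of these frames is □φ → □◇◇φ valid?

G1, G3

The schema corresponds to a generalized confluence (Geach) condition: ∀x ∀z (xRz → ∃w (xRw ∧ zR²w)).
G1: holds.
G2: fails — mRo but no w with mRw and oR²w.
G3: holds.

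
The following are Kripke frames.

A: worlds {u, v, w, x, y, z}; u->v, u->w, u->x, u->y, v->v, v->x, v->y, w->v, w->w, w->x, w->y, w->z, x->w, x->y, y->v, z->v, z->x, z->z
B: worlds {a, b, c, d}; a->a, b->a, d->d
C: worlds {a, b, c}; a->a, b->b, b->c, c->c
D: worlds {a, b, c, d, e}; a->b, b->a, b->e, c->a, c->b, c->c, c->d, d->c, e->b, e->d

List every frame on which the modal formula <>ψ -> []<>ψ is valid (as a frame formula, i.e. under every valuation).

B

The schema corresponds to the Euclidean property: forall x forall y forall z (Rxy & Rxz -> Ryz).
A: fails — Ruv and Ruw but not Rvw.
B: holds.
C: fails — Rbc and Rbb but not Rcb.
D: fails — Rab and Rab but not Rbb.
Valid on: B.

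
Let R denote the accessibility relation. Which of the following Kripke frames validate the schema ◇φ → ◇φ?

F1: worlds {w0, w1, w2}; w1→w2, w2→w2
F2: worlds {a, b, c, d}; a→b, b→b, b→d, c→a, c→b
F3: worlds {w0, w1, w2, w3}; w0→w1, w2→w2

F1, F2, F3

This is the axiom for a generalized confluence (Geach) condition; its first-order frame correspondent is ∀x ∀y (xRy → ∃w (y = w ∧ xRw)).
F1: holds.
F2: holds.
F3: holds.
Valid on: F1, F2, F3.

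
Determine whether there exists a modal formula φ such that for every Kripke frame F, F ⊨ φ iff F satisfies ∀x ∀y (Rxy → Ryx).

The condition is symmetry. A defining modal formula is q → □◇q.
Suppose q→□◇q is valid. Take Rxy and set V(q)={x}. Then q at x, so □◇q at x, so ◇q at y, so some z with Ryz has q; z=x, i.e. Ryx.

Yes — defined by q → □◇q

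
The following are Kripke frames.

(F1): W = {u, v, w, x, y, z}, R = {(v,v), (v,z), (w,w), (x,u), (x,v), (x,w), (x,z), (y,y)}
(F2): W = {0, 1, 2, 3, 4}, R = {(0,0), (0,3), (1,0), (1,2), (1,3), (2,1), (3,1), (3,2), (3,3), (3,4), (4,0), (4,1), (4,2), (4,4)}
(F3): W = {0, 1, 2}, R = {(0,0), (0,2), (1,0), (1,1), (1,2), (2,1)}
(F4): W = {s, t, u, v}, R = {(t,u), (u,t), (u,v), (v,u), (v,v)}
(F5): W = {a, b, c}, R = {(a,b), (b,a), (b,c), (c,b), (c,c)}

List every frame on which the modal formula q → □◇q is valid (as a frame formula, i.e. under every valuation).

This is the axiom for symmetry; its first-order frame correspondent is ∀x ∀y (Rxy → Ryx).
(F1): fails — Rxw but not Rwx.
(F2): fails — R10 but not R01.
(F3): fails — R10 but not R01.
(F4): ✓.
(F5): ✓.
Valid on: (F4), (F5).

(F4), (F5)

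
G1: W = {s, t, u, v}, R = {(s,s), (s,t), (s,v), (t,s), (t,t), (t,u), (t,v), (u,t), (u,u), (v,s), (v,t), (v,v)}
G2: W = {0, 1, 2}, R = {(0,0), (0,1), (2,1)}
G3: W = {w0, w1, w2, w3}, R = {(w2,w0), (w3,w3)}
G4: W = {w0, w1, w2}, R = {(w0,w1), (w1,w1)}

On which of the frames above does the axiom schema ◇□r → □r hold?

G4

This is the axiom for the Euclidean property; its first-order frame correspondent is ∀x ∀y ∀z (Rxy ∧ Rxz → Ryz).
G1: fails — Rtv and Rtu but not Rvu.
G2: fails — R01 and R00 but not R10.
G3: fails — Rw2w0 and Rw2w0 but not Rw0w0.
G4: ✓.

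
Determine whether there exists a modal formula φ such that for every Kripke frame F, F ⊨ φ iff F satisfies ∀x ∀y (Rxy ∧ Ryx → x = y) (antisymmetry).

If a class were modally definable it would be closed under surjective bounded morphisms (Goldblatt–Thomason).
The 8-cycle (worlds 0,1,2,3,4,5,6,7 with 0→1→2→3→4→5→6→7→0) is antisymmetric. Sending even-indexed worlds to • and odd-indexed worlds to ∘ is a surjective bounded morphism onto the two-world frame with •↔∘, which is not antisymmetric.
So the class is not modally definable.

Not definable by any modal formula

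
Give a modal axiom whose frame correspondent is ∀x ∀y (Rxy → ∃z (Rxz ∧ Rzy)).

□□r → □r

The condition is density. The C4 schema □□r → □r defines it.
Suppose □□r→□r is valid. Take Rxy and set V(r)={w : xR²w}. Then □□r at x, so □r at x, so r at y, i.e. ∃z(Rxz∧Rzy).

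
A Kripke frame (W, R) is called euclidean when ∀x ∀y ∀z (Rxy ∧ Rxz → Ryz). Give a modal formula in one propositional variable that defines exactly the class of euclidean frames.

The condition is the Euclidean property. The 5 schema ◇r → □◇r defines it.

◇r → □◇r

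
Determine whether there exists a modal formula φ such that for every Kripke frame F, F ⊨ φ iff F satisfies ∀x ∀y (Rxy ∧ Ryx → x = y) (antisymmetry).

Not definable by any modal formula

Any modally definable frame class is closed under surjective bounded morphisms.
The 8-cycle (worlds s,t,u,v,w,x,y,z with s→t→u→v→w→x→y→z→s) is antisymmetric. Sending even-indexed worlds to s and odd-indexed worlds to t is a surjective bounded morphism onto the two-world frame with s↔t, which is not antisymmetric.
Hence antisymmetry is not modally definable.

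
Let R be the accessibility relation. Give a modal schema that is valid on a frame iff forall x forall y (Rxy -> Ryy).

□(□s → s)

A defining formula is □(□s → s) (the T□ axiom).
Suppose □(□s→s) is valid. Take Rxy and set V(s)={w : Ryw}. Then at y, □s holds; since □(□s→s) at x, □s→s at y, so s at y, i.e. Ryy.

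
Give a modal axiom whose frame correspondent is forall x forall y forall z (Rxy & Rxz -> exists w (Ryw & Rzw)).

◇□s → □◇s

A defining formula is ◇□s → □◇s (the .2 axiom).
Suppose ◇□s→□◇s is valid. Take Rxy, Rxz and set V(s)={w : Ryw}. Then □s at y so ◇□s at x, so □◇s at x, so ◇s at z, giving w with Rzw and Ryw.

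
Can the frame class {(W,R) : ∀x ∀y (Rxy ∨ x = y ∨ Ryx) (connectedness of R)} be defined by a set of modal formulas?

Not definable by any modal formula

Modal frame validity is preserved under disjoint unions.
Take 4 disjoint single-world reflexive frames: each is trivially connected, but their disjoint union has 4 worlds with no edge between distinct components, so it is not connected.
So no modal formula (or set of formulas) defines exactly the connected frames.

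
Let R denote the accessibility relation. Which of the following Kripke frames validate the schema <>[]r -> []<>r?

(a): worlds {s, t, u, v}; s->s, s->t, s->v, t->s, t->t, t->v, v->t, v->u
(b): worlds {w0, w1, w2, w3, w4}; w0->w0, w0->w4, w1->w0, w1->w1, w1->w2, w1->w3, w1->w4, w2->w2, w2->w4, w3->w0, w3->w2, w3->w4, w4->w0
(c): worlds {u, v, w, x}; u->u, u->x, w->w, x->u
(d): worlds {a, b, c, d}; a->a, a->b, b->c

This is the axiom for convergence; its first-order frame correspondent is forall x forall y forall z (Rxy & Rxz -> exists w (Ryw & Rzw)).
(a): fails — Rvt and Rvu but t and u have no common successor.
(b): fails — Rw1w2 and Rw1w4 but w2 and w4 have no common successor.
(c): condition met.
(d): fails — Raa and Rab but a and b have no common successor.

(c)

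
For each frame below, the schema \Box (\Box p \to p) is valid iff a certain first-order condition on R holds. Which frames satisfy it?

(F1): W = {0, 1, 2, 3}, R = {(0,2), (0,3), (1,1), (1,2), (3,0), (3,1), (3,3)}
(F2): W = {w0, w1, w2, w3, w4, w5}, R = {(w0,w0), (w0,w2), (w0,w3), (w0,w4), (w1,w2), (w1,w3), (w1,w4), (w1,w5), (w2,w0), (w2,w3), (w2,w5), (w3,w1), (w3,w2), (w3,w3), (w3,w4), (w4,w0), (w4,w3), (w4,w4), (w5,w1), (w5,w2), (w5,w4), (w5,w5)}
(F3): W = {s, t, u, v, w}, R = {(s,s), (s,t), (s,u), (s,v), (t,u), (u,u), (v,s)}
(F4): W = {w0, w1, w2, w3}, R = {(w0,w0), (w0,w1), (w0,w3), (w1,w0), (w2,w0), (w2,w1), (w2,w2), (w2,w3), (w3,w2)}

Frame correspondent (Sahlqvist): \forall x \forall y (Rxy \to Ryy) — i.e. shift-reflexivity.
(F1): fails — R02 but not R22.
(F2): fails — Rw3w1 but not Rw1w1.
(F3): fails — Rsv but not Rvv.
(F4): fails — Rw0w1 but not Rw1w1.
Valid on no frame.

none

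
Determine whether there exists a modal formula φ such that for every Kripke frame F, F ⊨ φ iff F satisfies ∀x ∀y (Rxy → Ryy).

Yes — defined by □(□q → q)

The condition is shift-reflexivity. A defining modal formula is □(□q → q).
Suppose □(□q→q) is valid. Take Rxy and set V(q)={w : Ryw}. Then at y, □q holds; since □(□q→q) at x, □q→q at y, so q at y, i.e. Ryy.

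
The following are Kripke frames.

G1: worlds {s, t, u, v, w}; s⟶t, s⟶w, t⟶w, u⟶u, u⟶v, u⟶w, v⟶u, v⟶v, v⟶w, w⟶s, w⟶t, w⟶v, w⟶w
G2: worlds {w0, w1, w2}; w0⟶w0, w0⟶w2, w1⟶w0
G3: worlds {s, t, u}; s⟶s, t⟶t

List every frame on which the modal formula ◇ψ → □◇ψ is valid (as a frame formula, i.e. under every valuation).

The schema corresponds to the Euclidean property: ∀x ∀y ∀z (Rxy ∧ Rxz → Ryz).
G1: fails — Rst and Rst but not Rtt.
G2: fails — Rw0w2 and Rw0w2 but not Rw2w2.
G3: holds.
Valid on: G3.

G3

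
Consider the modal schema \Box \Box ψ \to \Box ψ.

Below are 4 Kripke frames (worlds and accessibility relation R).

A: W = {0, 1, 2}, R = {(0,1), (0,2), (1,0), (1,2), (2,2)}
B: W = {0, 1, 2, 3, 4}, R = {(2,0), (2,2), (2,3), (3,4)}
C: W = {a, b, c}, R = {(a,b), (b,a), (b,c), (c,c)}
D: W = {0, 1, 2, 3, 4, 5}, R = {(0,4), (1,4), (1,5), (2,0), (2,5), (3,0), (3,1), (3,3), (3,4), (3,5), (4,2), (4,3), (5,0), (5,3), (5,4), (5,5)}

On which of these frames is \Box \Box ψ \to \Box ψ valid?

This is the axiom for density; its first-order frame correspondent is \forall x \forall y (Rxy \to \exists z (Rxz \wedge Rzy)).
A: fails — R10 but no z with R1z and Rz0.
B: fails — R34 but no z with R3z and Rz4.
C: fails — Rab but no z with Raz and Rzb.
D: fails — R04 but no z with R0z and Rz4.
Valid on no frame.

none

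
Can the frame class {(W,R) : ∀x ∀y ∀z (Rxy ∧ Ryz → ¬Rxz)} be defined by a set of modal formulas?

If a class were modally definable it would be closed under surjective bounded morphisms (Goldblatt–Thomason).
The 7-cycle (worlds 0,1,2,3,4,5,6 with 0→1→2→3→4→5→6→0) is intransitive. Mapping every world to a single reflexive point • is a surjective bounded morphism; the reflexive point is not intransitive (R••∧R•• but R••).
Hence intransitivity is not modally definable.

No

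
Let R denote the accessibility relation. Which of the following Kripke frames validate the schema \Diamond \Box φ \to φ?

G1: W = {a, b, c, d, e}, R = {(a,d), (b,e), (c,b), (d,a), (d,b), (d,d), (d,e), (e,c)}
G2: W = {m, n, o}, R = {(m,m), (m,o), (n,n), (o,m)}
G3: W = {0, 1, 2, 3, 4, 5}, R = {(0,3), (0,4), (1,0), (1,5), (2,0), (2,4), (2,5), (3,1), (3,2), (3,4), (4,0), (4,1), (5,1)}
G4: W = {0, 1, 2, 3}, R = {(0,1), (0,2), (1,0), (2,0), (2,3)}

G2

This is the axiom for a generalized confluence (Geach) condition; its first-order frame correspondent is \forall x \forall y (xRy \to \exists w (yRw \wedge x = w)).
G1: fails — bRe but no w with eRw and b=w.
G2: condition met.
G3: fails — 0R3 but no w with 3Rw and 0=w.
G4: fails — 2R3 but no w with 3Rw and 2=w.
Valid on: G2.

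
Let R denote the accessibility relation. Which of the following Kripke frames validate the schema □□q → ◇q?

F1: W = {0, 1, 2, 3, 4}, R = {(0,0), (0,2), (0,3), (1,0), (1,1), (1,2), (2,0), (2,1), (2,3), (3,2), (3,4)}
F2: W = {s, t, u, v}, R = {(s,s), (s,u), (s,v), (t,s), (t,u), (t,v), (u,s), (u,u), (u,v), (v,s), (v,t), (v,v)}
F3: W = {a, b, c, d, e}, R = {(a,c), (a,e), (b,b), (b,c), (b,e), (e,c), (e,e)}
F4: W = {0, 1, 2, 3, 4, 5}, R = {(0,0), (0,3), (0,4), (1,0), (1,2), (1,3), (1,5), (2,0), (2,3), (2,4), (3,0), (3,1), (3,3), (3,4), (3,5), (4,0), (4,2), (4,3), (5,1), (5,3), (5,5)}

Frame correspondent (Sahlqvist): ∀x ∃w (xR²w ∧ xRw) — i.e. a generalized confluence (Geach) condition.
F1: fails — at 3 but no w with 3R²w and 3Rw.
F2: ✓.
F3: fails — at c but no w with cR²w and cRw.
F4: ✓.

F2, F4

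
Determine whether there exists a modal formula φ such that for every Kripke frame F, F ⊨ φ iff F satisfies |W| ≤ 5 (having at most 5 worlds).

Not modally definable

Modal frame validity is preserved under disjoint unions.
Any modal formula valid on each of 6 disjoint one-world frames is valid on their disjoint union (validity is preserved under disjoint unions). Each one-world frame has |W|=1≤5, but the union has |W|=6.
So no modal formula (or set of formulas) defines exactly the |W|≤5 frames.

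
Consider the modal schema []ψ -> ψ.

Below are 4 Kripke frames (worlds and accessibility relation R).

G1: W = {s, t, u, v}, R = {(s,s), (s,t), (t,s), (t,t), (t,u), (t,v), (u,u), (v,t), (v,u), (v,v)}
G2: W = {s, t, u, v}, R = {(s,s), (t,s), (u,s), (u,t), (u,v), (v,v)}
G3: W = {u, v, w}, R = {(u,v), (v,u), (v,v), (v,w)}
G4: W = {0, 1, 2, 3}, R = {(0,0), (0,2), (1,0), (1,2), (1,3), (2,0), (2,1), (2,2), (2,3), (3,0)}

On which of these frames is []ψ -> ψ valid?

Frame correspondent (Sahlqvist): forall x Rxx — i.e. reflexivity.
G1: satisfies the condition.
G2: fails — world t does not see itself.
G3: fails — world u does not see itself.
G4: fails — world 1 does not see itself.
Valid on: G1.

G1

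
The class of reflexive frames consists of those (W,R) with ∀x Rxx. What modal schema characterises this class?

□q → q

This is reflexivity; the standard corresponding axiom is T: □q → q.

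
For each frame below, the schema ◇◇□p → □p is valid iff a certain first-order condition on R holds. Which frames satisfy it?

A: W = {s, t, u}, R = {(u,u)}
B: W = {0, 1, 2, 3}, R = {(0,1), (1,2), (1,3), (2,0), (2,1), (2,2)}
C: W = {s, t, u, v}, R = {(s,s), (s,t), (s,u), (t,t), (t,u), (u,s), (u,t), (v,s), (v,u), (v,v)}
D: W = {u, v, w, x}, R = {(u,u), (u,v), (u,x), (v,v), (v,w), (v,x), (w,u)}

The schema corresponds to a generalized confluence (Geach) condition: ∀x ∀y ∀z ((xR²y ∧ xRz) → ∃w (yRw ∧ z = w)).
A: condition met.
B: fails — 0R²3, 0R1 but no w with 3Rw and 1=w.
C: fails — sR²t, sRs but no w with tRw and s=w.
D: fails — uR²v, uRu but no t with vRt and u=t.

A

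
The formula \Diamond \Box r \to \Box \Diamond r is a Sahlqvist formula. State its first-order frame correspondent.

This schema is the .2 axiom.
It corresponds to convergence: \forall x \forall y \forall z (Rxy \wedge Rxz \to \exists w (Ryw \wedge Rzw)).

Convergence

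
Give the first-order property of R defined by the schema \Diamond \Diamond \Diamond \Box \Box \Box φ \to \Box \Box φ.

This is a Sahlqvist (Geach-type) schema ◇^3□^3φ → □^2◇^0φ.
First-order correspondent: \forall x \forall y \forall z ((x R^3 y \wedge x R^2 z) \to \exists w (y R^3 w \wedge z = w)).

\forall x \forall y \forall z ((x R^3 y \wedge x R^2 z) \to \exists w (y R^3 w \wedge z = w))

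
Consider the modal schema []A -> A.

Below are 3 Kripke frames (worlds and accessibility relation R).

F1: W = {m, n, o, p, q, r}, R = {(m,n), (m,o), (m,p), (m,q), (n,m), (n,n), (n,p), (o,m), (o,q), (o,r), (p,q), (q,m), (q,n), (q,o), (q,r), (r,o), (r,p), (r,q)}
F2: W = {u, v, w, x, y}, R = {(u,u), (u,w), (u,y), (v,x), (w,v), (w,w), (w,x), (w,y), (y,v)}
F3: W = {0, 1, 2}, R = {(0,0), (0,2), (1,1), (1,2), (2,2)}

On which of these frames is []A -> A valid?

F3

Frame correspondent (Sahlqvist): forall x Rxx — i.e. reflexivity.
F1: fails — world m does not see itself.
F2: fails — world v does not see itself.
F3: holds.
Valid on: F3.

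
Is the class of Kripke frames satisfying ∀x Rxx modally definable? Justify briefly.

Yes — defined by □r → r

This is a Sahlqvist condition; the T axiom □r → r defines it.
Suppose □r→r is valid. At any x set V(r)={w : Rxw}. Then □r holds at x, so r holds at x, i.e. Rxx.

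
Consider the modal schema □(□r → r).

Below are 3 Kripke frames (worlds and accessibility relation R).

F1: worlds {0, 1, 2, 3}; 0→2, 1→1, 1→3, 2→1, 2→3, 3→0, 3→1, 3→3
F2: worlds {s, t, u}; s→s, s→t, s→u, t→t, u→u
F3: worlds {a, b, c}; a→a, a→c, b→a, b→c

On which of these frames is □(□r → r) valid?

This is the axiom for shift-reflexivity; its first-order frame correspondent is ∀x ∀y (Rxy → Ryy).
F1: fails — R02 but not R22.
F2: holds.
F3: fails — Rac but not Rcc.
Valid on: F2.

F2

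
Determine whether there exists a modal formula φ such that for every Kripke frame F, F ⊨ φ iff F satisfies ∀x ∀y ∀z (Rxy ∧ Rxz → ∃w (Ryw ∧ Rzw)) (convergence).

Yes — defined by ◇□q → □◇q

Yes: it is convergence, defined by the .2 schema ◇□q → □◇q.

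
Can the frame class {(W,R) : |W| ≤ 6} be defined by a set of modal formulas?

No — not modally definable

Modal frame validity is preserved under disjoint unions.
Any modal formula valid on each of 7 disjoint one-world frames is valid on their disjoint union (validity is preserved under disjoint unions). Each one-world frame has |W|=1≤6, but the union has |W|=7.
Hence having at most 6 worlds is not modally definable.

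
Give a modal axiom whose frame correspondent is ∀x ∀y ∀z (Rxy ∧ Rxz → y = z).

This is partial functionality; the standard corresponding axiom is CD: ◇p → □p.
Suppose ◇p→□p is valid. Take Rxy, Rxz and set V(p)={y}. Then ◇p at x, so □p at x, so p at z, i.e. z=y.

◇p → □p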